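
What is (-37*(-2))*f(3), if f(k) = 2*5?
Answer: 740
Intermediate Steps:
f(k) = 10
(-37*(-2))*f(3) = -37*(-2)*10 = 74*10 = 740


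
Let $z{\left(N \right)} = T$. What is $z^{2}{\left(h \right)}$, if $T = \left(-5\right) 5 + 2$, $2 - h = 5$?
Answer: $529$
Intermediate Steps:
$h = -3$ ($h = 2 - 5 = -3$)
$T = -23$ ($T = -25 + 2 = -23$)
$z{\left(N \right)} = -23$
$z^{2}{\left(h \right)} = \left(-23\right)^{2} = 529$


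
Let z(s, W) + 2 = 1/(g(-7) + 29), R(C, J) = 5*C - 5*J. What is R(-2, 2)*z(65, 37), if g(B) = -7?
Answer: 430/11 ≈ 39.091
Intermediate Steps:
R(C, J) = -5*J + 5*C
z(s, W) = -43/22 (z(s, W) = -2 + 1/(-7 + 29) = -2 + 1/22 = -43/22)
R(-2, 2)*z(65, 37) = (-5*2 + 5*(-2))*(-43/22) = (-10 - 10)*(-43/22) = -20*(-43/22) = 430/11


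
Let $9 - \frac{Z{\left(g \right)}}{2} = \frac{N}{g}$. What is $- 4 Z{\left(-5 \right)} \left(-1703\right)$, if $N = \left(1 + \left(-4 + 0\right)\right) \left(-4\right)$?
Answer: $\frac{776568}{5} \approx 1.5531 \cdot 10^{5}$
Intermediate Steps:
$N = 12$ ($N = \left(1 - 4\right) \left(-4\right) = \left(-3\right) \left(-4\right) = 12$)
$Z{\left(g \right)} = 18 - \frac{24}{g}$ ($Z{\left(g \right)} = 18 - 2 \frac{12}{g} = 18 - \frac{24}{g}$)
$- 4 Z{\left(-5 \right)} \left(-1703\right) = - 4 \left(18 - \frac{24}{-5}\right) \left(-1703\right) = - 4 \left(18 - - \frac{24}{5}\right) \left(-1703\right) = - 4 \left(18 + \frac{24}{5}\right) \left(-1703\right) = \left(-4\right) \frac{114}{5} \left(-1703\right) = \left(- \frac{456}{5}\right) \left(-1703\right) = \frac{776568}{5}$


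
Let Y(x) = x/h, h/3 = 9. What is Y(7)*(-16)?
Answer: -112/27 ≈ -4.1481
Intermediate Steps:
h = 27 (h = 3*9 = 27)
Y(x) = x/27
Y(7)*(-16) = ((1/27)*7)*(-16) = (7/27)*(-16) = -112/27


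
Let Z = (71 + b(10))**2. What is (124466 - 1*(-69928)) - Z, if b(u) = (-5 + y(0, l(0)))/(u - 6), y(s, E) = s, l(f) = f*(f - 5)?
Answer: 3032463/16 ≈ 1.8953e+5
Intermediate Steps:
l(f) = f*(-5 + f)
b(u) = -5/(-6 + u) (b(u) = (-5 + 0)/(u - 6) = -5/(-6 + u))
Z = 77841/16 (Z = (71 - 5/(-6 + 10))**2 = (71 - 5/4)**2 = (279/4)**2 = 77841/16 ≈ 4865.1)
(124466 - 1*(-69928)) - Z = (124466 - 1*(-69928)) - 1*77841/16 = (124466 + 69928) - 77841/16 = 194394 - 77841/16 = 3032463/16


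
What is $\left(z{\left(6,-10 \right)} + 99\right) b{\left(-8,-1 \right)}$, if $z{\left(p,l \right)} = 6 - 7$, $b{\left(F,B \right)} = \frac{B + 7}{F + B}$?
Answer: $- \frac{196}{3} \approx -65.333$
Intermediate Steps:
$b{\left(F,B \right)} = \frac{7 + B}{B + F}$
$z{\left(p,l \right)} = -1$ ($z{\left(p,l \right)} = 6 - 7 = -1$)
$\left(z{\left(6,-10 \right)} + 99\right) b{\left(-8,-1 \right)} = \left(-1 + 99\right) \frac{7 - 1}{-1 - 8} = 98 \frac{1}{-9} \cdot 6 = 98 \left(\left(- \frac{1}{9}\right) 6\right) = 98 \left(- \frac{2}{3}\right) = - \frac{196}{3}$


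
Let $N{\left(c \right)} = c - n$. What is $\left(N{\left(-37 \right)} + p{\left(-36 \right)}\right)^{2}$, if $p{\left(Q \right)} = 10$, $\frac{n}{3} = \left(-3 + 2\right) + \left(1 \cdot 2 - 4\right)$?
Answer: $324$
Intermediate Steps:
$n = -9$ ($n = 3 \left(\left(-3 + 2\right) + \left(1 \cdot 2 - 4\right)\right) = 3 \left(-1 + \left(2 - 4\right)\right) = 3 \left(-1 - 2\right) = 3 \left(-3\right) = -9$)
$N{\left(c \right)} = 9 + c$ ($N{\left(c \right)} = c - -9 = c + 9 = 9 + c$)
$\left(N{\left(-37 \right)} + p{\left(-36 \right)}\right)^{2} = \left(\left(9 - 37\right) + 10\right)^{2} = \left(-28 + 10\right)^{2} = \left(-18\right)^{2} = 324$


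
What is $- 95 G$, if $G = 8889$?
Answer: $-844455$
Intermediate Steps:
$- 95 G = \left(-95\right) 8889 = -844455$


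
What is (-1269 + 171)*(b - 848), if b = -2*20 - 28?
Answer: 1005768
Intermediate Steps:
b = -68 (b = -40 - 28 = -68)
(-1269 + 171)*(b - 848) = (-1269 + 171)*(-68 - 848) = -1098*(-916) = 1005768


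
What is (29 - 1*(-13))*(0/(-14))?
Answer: 0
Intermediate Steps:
(29 - 1*(-13))*(0/(-14)) = (29 + 13)*(0*(-1/14)) = 42*0 = 0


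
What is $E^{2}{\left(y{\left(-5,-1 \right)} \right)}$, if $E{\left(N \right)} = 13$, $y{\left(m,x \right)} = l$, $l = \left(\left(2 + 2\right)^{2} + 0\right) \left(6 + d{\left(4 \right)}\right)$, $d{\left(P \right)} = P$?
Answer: $169$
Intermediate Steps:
$l = 160$ ($l = \left(\left(2 + 2\right)^{2} + 0\right) \left(6 + 4\right) = \left(4^{2} + 0\right) 10 = \left(16 + 0\right) 10 = 16 \cdot 10 = 160$)
$y{\left(m,x \right)} = 160$
$E^{2}{\left(y{\left(-5,-1 \right)} \right)} = 13^{2} = 169$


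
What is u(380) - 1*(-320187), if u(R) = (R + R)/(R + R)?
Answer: 320188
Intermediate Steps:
u(R) = 1 (u(R) = (2*R)/((2*R)) = (2*R)*(1/(2*R)) = 1)
u(380) - 1*(-320187) = 1 - 1*(-320187) = 1 + 320187 = 320188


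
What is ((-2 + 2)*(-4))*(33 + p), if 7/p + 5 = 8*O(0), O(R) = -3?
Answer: 0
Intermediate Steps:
p = -7/29 (p = 7/(-5 + 8*(-3)) = 7/(-5 - 24) = 7/(-29) = 7*(-1/29) = -7/29 ≈ -0.24138)
((-2 + 2)*(-4))*(33 + p) = ((-2 + 2)*(-4))*(33 - 7/29) = (0*(-4))*(950/29) = 0*(950/29) = 0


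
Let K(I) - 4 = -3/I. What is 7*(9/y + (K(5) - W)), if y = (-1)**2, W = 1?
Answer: 399/5 ≈ 79.800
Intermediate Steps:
y = 1
K(I) = 4 - 3/I
7*(9/y + (K(5) - W)) = 7*(9/1 + ((4 - 3/5) - 1*1)) = 7*(9*1 + ((4 - 3*1/5) - 1)) = 7*(9 + ((4 - 3/5) - 1)) = 7*(9 + (17/5 - 1)) = 7*(9 + 12/5) = 7*(57/5) = 399/5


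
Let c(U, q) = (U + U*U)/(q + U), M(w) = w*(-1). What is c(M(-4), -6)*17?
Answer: -170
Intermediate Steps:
M(w) = -w
c(U, q) = (U + U²)/(U + q)
c(M(-4), -6)*17 = ((-1*(-4))*(1 - 1*(-4))/(-1*(-4) - 6))*17 = (4*(1 + 4)/(4 - 6))*17 = (4*5/(-2))*17 = (4*(-½)*5)*17 = -10*17 = -170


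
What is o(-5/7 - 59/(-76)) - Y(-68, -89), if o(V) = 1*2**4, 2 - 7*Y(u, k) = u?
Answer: 6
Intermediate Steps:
Y(u, k) = 2/7 - u/7
o(V) = 16 (o(V) = 1*16 = 16)
o(-5/7 - 59/(-76)) - Y(-68, -89) = 16 - (2/7 - 1/7*(-68)) = 16 - (2/7 + 68/7) = 16 - 1*10 = 16 - 10 = 6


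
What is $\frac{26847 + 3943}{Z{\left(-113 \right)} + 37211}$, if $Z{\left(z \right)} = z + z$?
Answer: $\frac{6158}{7397} \approx 0.8325$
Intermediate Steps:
$Z{\left(z \right)} = 2 z$
$\frac{26847 + 3943}{Z{\left(-113 \right)} + 37211} = \frac{26847 + 3943}{2 \left(-113\right) + 37211} = \frac{30790}{-226 + 37211} = \frac{30790}{36985} = 30790 \cdot \frac{1}{36985} = \frac{6158}{7397}$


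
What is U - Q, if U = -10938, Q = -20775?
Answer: 9837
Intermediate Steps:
U - Q = -10938 - 1*(-20775) = -10938 + 20775 = 9837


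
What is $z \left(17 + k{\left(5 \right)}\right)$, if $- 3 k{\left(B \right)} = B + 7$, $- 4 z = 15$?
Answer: $- \frac{195}{4} \approx -48.75$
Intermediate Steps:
$z = - \frac{15}{4}$ ($z = \left(- \frac{1}{4}\right) 15 = - \frac{15}{4} \approx -3.75$)
$k{\left(B \right)} = - \frac{7}{3} - \frac{B}{3}$ ($k{\left(B \right)} = - \frac{B + 7}{3} = - \frac{7 + B}{3} = - \frac{7}{3} - \frac{B}{3}$)
$z \left(17 + k{\left(5 \right)}\right) = - \frac{15 \left(17 - 4\right)}{4} = \left(- \frac{15}{4}\right) 13 = - \frac{195}{4}$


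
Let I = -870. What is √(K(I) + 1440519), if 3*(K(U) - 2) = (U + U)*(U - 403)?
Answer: √2178861 ≈ 1476.1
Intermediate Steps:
K(U) = 2 + 2*U*(-403 + U)/3 (K(U) = 2 + ((U + U)*(U - 403))/3 = 2 + ((2*U)*(-403 + U))/3 = 2 + (2*U*(-403 + U))/3 = 2 + 2*U*(-403 + U)/3)
√(K(I) + 1440519) = √((2 - 806/3*(-870) + (⅔)*(-870)²) + 1440519) = √((2 + 233740 + (⅔)*756900) + 1440519) = √((2 + 233740 + 504600) + 1440519) = √(738342 + 1440519) = √2178861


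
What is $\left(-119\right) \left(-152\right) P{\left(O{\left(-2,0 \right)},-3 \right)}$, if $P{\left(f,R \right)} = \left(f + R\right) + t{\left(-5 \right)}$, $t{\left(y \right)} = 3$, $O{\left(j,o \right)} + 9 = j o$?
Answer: $-162792$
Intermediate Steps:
$O{\left(j,o \right)} = -9 + j o$
$P{\left(f,R \right)} = 3 + R + f$ ($P{\left(f,R \right)} = \left(f + R\right) + 3 = \left(R + f\right) + 3 = 3 + R + f$)
$\left(-119\right) \left(-152\right) P{\left(O{\left(-2,0 \right)},-3 \right)} = \left(-119\right) \left(-152\right) \left(3 - 3 - 9\right) = 18088 \left(3 - 3 + \left(-9 + 0\right)\right) = 18088 \left(3 - 3 - 9\right) = 18088 \left(-9\right) = -162792$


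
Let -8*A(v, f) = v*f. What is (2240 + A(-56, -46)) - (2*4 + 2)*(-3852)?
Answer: 40438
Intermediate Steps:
A(v, f) = -f*v/8 (A(v, f) = -v*f/8 = -f*v/8)
(2240 + A(-56, -46)) - (2*4 + 2)*(-3852) = (2240 - ⅛*(-46)*(-56)) - (2*4 + 2)*(-3852) = (2240 - 322) - (8 + 2)*(-3852) = 1918 - 10*(-3852) = 1918 - 1*(-38520) = 1918 + 38520 = 40438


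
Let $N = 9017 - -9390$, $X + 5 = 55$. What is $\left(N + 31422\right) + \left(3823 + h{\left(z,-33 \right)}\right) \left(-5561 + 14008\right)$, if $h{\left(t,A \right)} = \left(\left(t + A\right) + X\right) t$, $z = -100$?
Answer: $102452810$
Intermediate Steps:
$X = 50$ ($X = -5 + 55 = 50$)
$h{\left(t,A \right)} = t \left(50 + A + t\right)$ ($h{\left(t,A \right)} = \left(\left(t + A\right) + 50\right) t = \left(\left(A + t\right) + 50\right) t = \left(50 + A + t\right) t = t \left(50 + A + t\right)$)
$N = 18407$ ($N = 9017 + 9390 = 18407$)
$\left(N + 31422\right) + \left(3823 + h{\left(z,-33 \right)}\right) \left(-5561 + 14008\right) = \left(18407 + 31422\right) + \left(3823 - 100 \left(50 - 33 - 100\right)\right) \left(-5561 + 14008\right) = 49829 + \left(3823 - -8300\right) 8447 = 49829 + \left(3823 + 8300\right) 8447 = 49829 + 12123 \cdot 8447 = 49829 + 102402981 = 102452810$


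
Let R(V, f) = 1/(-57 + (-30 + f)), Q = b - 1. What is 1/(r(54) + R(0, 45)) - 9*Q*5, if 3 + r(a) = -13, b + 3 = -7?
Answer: 333093/673 ≈ 494.94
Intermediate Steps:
b = -10 (b = -3 - 7 = -10)
r(a) = -16 (r(a) = -3 - 13 = -16)
Q = -11 (Q = -10 - 1 = -11)
R(V, f) = 1/(-87 + f)
1/(r(54) + R(0, 45)) - 9*Q*5 = 1/(-16 + 1/(-87 + 45)) - 9*(-11)*5 = 1/(-16 + 1/(-42)) - (-99)*5 = 1/(-16 - 1/42) - 1*(-495) = 1/(-673/42) + 495 = -42/673 + 495 = 333093/673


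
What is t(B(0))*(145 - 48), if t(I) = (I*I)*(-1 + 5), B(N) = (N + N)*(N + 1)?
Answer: 0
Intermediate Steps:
B(N) = 2*N*(1 + N) (B(N) = (2*N)*(1 + N) = 2*N*(1 + N))
t(I) = 4*I² (t(I) = I²*4 = 4*I²)
t(B(0))*(145 - 48) = (4*(2*0*(1 + 0))²)*(145 - 48) = (4*(2*0*1)²)*97 = (4*0²)*97 = (4*0)*97 = 0*97 = 0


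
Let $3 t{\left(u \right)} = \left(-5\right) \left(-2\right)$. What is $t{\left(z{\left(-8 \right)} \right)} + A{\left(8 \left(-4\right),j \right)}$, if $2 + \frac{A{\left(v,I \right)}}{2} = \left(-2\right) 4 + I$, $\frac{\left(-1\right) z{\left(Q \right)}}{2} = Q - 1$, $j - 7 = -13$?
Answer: $- \frac{86}{3} \approx -28.667$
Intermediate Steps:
$j = -6$ ($j = 7 - 13 = -6$)
$z{\left(Q \right)} = 2 - 2 Q$ ($z{\left(Q \right)} = - 2 \left(Q - 1\right) = - 2 \left(-1 + Q\right) = 2 - 2 Q$)
$A{\left(v,I \right)} = -20 + 2 I$ ($A{\left(v,I \right)} = -4 + 2 \left(\left(-2\right) 4 + I\right) = -4 + 2 \left(-8 + I\right) = -4 + \left(-16 + 2 I\right) = -20 + 2 I$)
$t{\left(u \right)} = \frac{10}{3}$ ($t{\left(u \right)} = \frac{\left(-5\right) \left(-2\right)}{3} = \frac{1}{3} \cdot 10 = \frac{10}{3}$)
$t{\left(z{\left(-8 \right)} \right)} + A{\left(8 \left(-4\right),j \right)} = \frac{10}{3} + \left(-20 + 2 \left(-6\right)\right) = \frac{10}{3} - 32 = - \frac{86}{3}$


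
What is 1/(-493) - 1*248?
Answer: -122265/493 ≈ -248.00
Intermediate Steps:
1/(-493) - 1*248 = -1/493 - 248 = -122265/493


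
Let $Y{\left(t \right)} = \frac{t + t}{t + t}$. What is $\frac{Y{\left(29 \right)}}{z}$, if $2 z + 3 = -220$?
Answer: $- \frac{2}{223} \approx -0.0089686$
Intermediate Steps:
$z = - \frac{223}{2}$ ($z = - \frac{3}{2} + \frac{1}{2} \left(-220\right) = - \frac{3}{2} - 110 = - \frac{223}{2} \approx -111.5$)
$Y{\left(t \right)} = 1$ ($Y{\left(t \right)} = \frac{2 t}{2 t} = 2 t \frac{1}{2 t} = 1$)
$\frac{Y{\left(29 \right)}}{z} = 1 \frac{1}{- \frac{223}{2}} = 1 \left(- \frac{2}{223}\right) = - \frac{2}{223}$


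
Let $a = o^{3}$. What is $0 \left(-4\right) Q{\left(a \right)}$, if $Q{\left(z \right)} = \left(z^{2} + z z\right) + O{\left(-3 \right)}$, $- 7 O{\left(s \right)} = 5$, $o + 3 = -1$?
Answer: $0$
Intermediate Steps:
$o = -4$ ($o = -3 - 1 = -4$)
$O{\left(s \right)} = - \frac{5}{7}$ ($O{\left(s \right)} = \left(- \frac{1}{7}\right) 5 = - \frac{5}{7}$)
$a = -64$ ($a = \left(-4\right)^{3} = -64$)
$Q{\left(z \right)} = - \frac{5}{7} + 2 z^{2}$ ($Q{\left(z \right)} = \left(z^{2} + z z\right) - \frac{5}{7} = \left(z^{2} + z^{2}\right) - \frac{5}{7} = 2 z^{2} - \frac{5}{7} = - \frac{5}{7} + 2 z^{2}$)
$0 \left(-4\right) Q{\left(a \right)} = 0 \left(-4\right) \left(- \frac{5}{7} + 2 \left(-64\right)^{2}\right) = 0 \left(- \frac{5}{7} + 2 \cdot 4096\right) = 0 \left(- \frac{5}{7} + 8192\right) = 0 \cdot \frac{57339}{7} = 0$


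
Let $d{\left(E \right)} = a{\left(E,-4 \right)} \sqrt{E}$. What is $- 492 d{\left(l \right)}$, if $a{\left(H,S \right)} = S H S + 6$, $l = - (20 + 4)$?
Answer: $371952 i \sqrt{6} \approx 9.1109 \cdot 10^{5} i$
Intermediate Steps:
$l = -24$ ($l = \left(-1\right) 24 = -24$)
$a{\left(H,S \right)} = 6 + H S^{2}$ ($a{\left(H,S \right)} = H S S + 6 = H S^{2} + 6 = 6 + H S^{2}$)
$d{\left(E \right)} = \sqrt{E} \left(6 + 16 E\right)$ ($d{\left(E \right)} = \left(6 + E \left(-4\right)^{2}\right) \sqrt{E} = \left(6 + E 16\right) \sqrt{E} = \left(6 + 16 E\right) \sqrt{E} = \sqrt{E} \left(6 + 16 E\right)$)
$- 492 d{\left(l \right)} = - 492 \sqrt{-24} \left(6 + 16 \left(-24\right)\right) = - 492 \cdot 2 i \sqrt{6} \left(6 - 384\right) = - 492 \cdot 2 i \sqrt{6} \left(-378\right) = - 492 \left(- 756 i \sqrt{6}\right) = 371952 i \sqrt{6}$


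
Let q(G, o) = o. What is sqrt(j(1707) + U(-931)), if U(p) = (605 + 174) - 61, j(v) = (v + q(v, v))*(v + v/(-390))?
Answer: sqrt(24561924205)/65 ≈ 2411.1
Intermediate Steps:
j(v) = 389*v**2/195 (j(v) = (v + v)*(v + v/(-390)) = (2*v)*(v + v*(-1/390)) = (2*v)*(v - v/390) = (2*v)*(389*v/390) = 389*v**2/195)
U(p) = 718 (U(p) = 779 - 61 = 718)
sqrt(j(1707) + U(-931)) = sqrt((389/195)*1707**2 + 718) = sqrt((389/195)*2913849 + 718) = sqrt(377829087/65 + 718) = sqrt(377875757/65) = sqrt(24561924205)/65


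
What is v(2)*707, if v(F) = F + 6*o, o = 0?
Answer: 1414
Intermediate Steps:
v(F) = F (v(F) = F + 6*0 = F + 0 = F)
v(2)*707 = 2*707 = 1414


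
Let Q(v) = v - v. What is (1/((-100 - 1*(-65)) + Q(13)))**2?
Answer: 1/1225 ≈ 0.00081633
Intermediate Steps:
Q(v) = 0
(1/((-100 - 1*(-65)) + Q(13)))**2 = (1/((-100 - 1*(-65)) + 0))**2 = (1/((-100 + 65) + 0))**2 = (1/(-35 + 0))**2 = (1/(-35))**2 = (-1/35)**2 = 1/1225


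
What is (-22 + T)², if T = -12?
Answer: 1156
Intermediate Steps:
(-22 + T)² = (-22 - 12)² = (-34)² = 1156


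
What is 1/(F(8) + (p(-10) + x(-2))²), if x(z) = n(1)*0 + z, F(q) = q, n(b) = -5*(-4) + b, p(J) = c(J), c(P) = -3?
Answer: 1/33 ≈ 0.030303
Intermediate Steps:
p(J) = -3
n(b) = 20 + b
x(z) = z (x(z) = (20 + 1)*0 + z = 21*0 + z = 0 + z = z)
1/(F(8) + (p(-10) + x(-2))²) = 1/(8 + (-3 - 2)²) = 1/(8 + (-5)²) = 1/(8 + 25) = 1/33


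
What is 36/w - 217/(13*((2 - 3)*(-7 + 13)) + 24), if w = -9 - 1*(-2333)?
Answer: 126563/31374 ≈ 4.0340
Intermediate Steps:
w = 2324 (w = -9 + 2333 = 2324)
36/w - 217/(13*((2 - 3)*(-7 + 13)) + 24) = 36/2324 - 217/(13*((2 - 3)*(-7 + 13)) + 24) = 36*(1/2324) - 217/(13*(-1*6) + 24) = 9/581 - 217/(13*(-6) + 24) = 9/581 - 217/(-78 + 24) = 9/581 - 217/(-54) = 9/581 - 217*(-1/54) = 9/581 + 217/54 = 126563/31374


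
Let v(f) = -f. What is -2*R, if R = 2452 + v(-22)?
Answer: -4948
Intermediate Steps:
R = 2474 (R = 2452 - 1*(-22) = 2452 + 22 = 2474)
-2*R = -2*2474 = -4948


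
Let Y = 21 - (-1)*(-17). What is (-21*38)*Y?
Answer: -3192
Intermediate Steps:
Y = 4 (Y = 21 - 1*17 = 21 - 17 = 4)
(-21*38)*Y = -21*38*4 = -798*4 = -3192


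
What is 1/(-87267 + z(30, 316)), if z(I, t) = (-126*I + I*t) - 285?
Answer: -1/81852 ≈ -1.2217e-5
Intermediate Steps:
z(I, t) = -285 - 126*I + I*t
1/(-87267 + z(30, 316)) = 1/(-87267 + (-285 - 126*30 + 30*316)) = 1/(-87267 + (-285 - 3780 + 9480)) = 1/(-87267 + 5415) = 1/(-81852) = -1/81852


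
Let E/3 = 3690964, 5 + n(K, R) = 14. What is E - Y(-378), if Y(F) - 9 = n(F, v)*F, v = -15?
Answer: 11076285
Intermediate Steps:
n(K, R) = 9 (n(K, R) = -5 + 14 = 9)
E = 11072892 (E = 3*3690964 = 11072892)
Y(F) = 9 + 9*F
E - Y(-378) = 11072892 - (9 + 9*(-378)) = 11072892 - (9 - 3402) = 11072892 - 1*(-3393) = 11072892 + 3393 = 11076285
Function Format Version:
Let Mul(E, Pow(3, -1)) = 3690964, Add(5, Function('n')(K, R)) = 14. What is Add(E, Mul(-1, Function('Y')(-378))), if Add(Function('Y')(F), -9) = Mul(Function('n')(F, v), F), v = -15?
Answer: 11076285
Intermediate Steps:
Function('n')(K, R) = 9 (Function('n')(K, R) = Add(-5, 14) = 9)
E = 11072892 (E = Mul(3, 3690964) = 11072892)
Function('Y')(F) = Add(9, Mul(9, F))
Add(E, Mul(-1, Function('Y')(-378))) = Add(11072892, Mul(-1, Add(9, Mul(9, -378)))) = Add(11072892, Mul(-1, Add(9, -3402))) = Add(11072892, Mul(-1, -3393)) = Add(11072892, 3393) = 11076285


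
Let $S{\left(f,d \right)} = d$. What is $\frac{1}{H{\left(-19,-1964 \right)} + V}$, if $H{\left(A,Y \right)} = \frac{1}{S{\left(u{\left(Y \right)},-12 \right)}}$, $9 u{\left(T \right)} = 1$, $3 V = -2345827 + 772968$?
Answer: $- \frac{12}{6291437} \approx -1.9074 \cdot 10^{-6}$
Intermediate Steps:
$V = - \frac{1572859}{3}$ ($V = \frac{-2345827 + 772968}{3} = \frac{1}{3} \left(-1572859\right) = - \frac{1572859}{3} \approx -5.2429 \cdot 10^{5}$)
$u{\left(T \right)} = \frac{1}{9}$ ($u{\left(T \right)} = \frac{1}{9} \cdot 1 = \frac{1}{9}$)
$H{\left(A,Y \right)} = - \frac{1}{12}$ ($H{\left(A,Y \right)} = \frac{1}{-12} = - \frac{1}{12}$)
$\frac{1}{H{\left(-19,-1964 \right)} + V} = \frac{1}{- \frac{1}{12} - \frac{1572859}{3}} = \frac{1}{- \frac{6291437}{12}} = - \frac{12}{6291437}$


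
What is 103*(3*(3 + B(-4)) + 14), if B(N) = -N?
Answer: 3605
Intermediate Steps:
103*(3*(3 + B(-4)) + 14) = 103*(3*(3 - 1*(-4)) + 14) = 103*(3*(3 + 4) + 14) = 103*(3*7 + 14) = 103*(21 + 14) = 103*35 = 3605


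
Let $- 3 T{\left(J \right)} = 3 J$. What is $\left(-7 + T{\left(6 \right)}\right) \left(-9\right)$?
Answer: $117$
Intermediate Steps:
$T{\left(J \right)} = - J$ ($T{\left(J \right)} = - \frac{3 J}{3} = - J$)
$\left(-7 + T{\left(6 \right)}\right) \left(-9\right) = \left(-7 - 6\right) \left(-9\right) = \left(-13\right) \left(-9\right) = 117$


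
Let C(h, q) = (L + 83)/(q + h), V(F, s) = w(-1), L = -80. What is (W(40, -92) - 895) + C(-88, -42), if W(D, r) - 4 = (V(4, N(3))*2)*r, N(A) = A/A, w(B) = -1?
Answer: -91913/130 ≈ -707.02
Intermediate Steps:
N(A) = 1
V(F, s) = -1
C(h, q) = 3/(h + q) (C(h, q) = (-80 + 83)/(q + h) = 3/(h + q))
W(D, r) = 4 - 2*r (W(D, r) = 4 + (-1*2)*r = 4 - 2*r)
(W(40, -92) - 895) + C(-88, -42) = ((4 - 2*(-92)) - 895) + 3/(-88 - 42) = ((4 + 184) - 895) + 3/(-130) = (188 - 895) + 3*(-1/130) = -707 - 3/130 = -91913/130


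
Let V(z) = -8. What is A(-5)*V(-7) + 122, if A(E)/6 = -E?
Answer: -118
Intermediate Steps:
A(E) = -6*E (A(E) = 6*(-E) = -6*E)
A(-5)*V(-7) + 122 = -6*(-5)*(-8) + 122 = 30*(-8) + 122 = -240 + 122 = -118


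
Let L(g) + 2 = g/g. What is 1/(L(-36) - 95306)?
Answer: -1/95307 ≈ -1.0492e-5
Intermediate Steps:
L(g) = -1 (L(g) = -2 + g/g = -2 + 1 = -1)
1/(L(-36) - 95306) = 1/(-1 - 95306) = 1/(-95307) = -1/95307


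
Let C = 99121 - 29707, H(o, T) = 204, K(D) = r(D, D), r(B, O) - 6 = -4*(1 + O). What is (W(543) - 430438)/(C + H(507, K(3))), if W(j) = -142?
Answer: -215290/34809 ≈ -6.1849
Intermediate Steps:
r(B, O) = 2 - 4*O (r(B, O) = 6 - 4*(1 + O) = 6 + (-4 - 4*O) = 2 - 4*O)
K(D) = 2 - 4*D
C = 69414
(W(543) - 430438)/(C + H(507, K(3))) = (-142 - 430438)/(69414 + 204) = -430580/69618 = -430580*1/69618 = -215290/34809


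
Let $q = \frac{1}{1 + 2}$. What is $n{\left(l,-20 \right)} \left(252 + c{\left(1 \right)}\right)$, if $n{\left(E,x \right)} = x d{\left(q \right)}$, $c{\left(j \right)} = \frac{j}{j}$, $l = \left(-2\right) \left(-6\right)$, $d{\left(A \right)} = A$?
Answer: $- \frac{5060}{3} \approx -1686.7$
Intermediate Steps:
$q = \frac{1}{3} \approx 0.33333$
$l = 12$
$c{\left(j \right)} = 1$
$n{\left(E,x \right)} = \frac{x}{3}$ ($n{\left(E,x \right)} = x \frac{1}{3} = \frac{x}{3}$)
$n{\left(l,-20 \right)} \left(252 + c{\left(1 \right)}\right) = \frac{1}{3} \left(-20\right) \left(252 + 1\right) = \left(- \frac{20}{3}\right) 253 = - \frac{5060}{3}$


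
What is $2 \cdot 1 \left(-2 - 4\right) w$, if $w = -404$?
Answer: $4848$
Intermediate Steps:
$2 \cdot 1 \left(-2 - 4\right) w = 2 \cdot 1 \left(-2 - 4\right) \left(-404\right) = 2 \left(-6\right) \left(-404\right) = \left(-12\right) \left(-404\right) = 4848$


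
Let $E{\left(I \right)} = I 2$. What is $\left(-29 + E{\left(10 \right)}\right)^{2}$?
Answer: $81$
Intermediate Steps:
$E{\left(I \right)} = 2 I$
$\left(-29 + E{\left(10 \right)}\right)^{2} = \left(-29 + 2 \cdot 10\right)^{2} = \left(-29 + 20\right)^{2} = \left(-9\right)^{2} = 81$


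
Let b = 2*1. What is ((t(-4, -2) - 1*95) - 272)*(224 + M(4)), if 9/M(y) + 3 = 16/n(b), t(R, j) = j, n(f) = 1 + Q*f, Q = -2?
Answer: -2056437/25 ≈ -82258.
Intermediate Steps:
b = 2
n(f) = 1 - 2*f
M(y) = -27/25 (M(y) = 9/(-3 + 16/(1 - 2*2)) = 9/(-3 + 16/(1 - 4)) = 9/(-3 + 16/(-3)) = 9/(-3 + 16*(-1/3)) = 9/(-3 - 16/3) = 9/(-25/3) = 9*(-3/25) = -27/25)
((t(-4, -2) - 1*95) - 272)*(224 + M(4)) = ((-2 - 1*95) - 272)*(224 - 27/25) = ((-2 - 95) - 272)*(5573/25) = (-97 - 272)*(5573/25) = -369*5573/25 = -2056437/25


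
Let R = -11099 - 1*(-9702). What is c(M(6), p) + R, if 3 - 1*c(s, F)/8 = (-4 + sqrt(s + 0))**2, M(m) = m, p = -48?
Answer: -1549 + 64*sqrt(6) ≈ -1392.2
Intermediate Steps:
R = -1397 (R = -11099 + 9702 = -1397)
c(s, F) = 24 - 8*(-4 + sqrt(s))**2 (c(s, F) = 24 - 8*(-4 + sqrt(s + 0))**2 = 24 - 8*(-4 + sqrt(s))**2)
c(M(6), p) + R = (24 - 8*(-4 + sqrt(6))**2) - 1397 = -1373 - 8*(-4 + sqrt(6))**2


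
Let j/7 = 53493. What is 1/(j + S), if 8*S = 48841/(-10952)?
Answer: 87616/32807849975 ≈ 2.6706e-6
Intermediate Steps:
j = 374451 (j = 7*53493 = 374451)
S = -48841/87616 (S = (48841/(-10952))/8 = (48841*(-1/10952))/8 = (⅛)*(-48841/10952) = -48841/87616 ≈ -0.55744)
1/(j + S) = 1/(374451 - 48841/87616) = 1/(32807849975/87616) = 87616/32807849975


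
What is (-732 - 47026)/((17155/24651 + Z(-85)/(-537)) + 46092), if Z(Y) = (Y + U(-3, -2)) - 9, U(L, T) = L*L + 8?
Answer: -105366779991/101692995061 ≈ -1.0361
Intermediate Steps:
U(L, T) = 8 + L**2 (U(L, T) = L**2 + 8 = 8 + L**2)
Z(Y) = 8 + Y (Z(Y) = (Y + (8 + (-3)**2)) - 9 = (Y + (8 + 9)) - 9 = (Y + 17) - 9 = (17 + Y) - 9 = 8 + Y)
(-732 - 47026)/((17155/24651 + Z(-85)/(-537)) + 46092) = (-732 - 47026)/((17155/24651 + (8 - 85)/(-537)) + 46092) = -47758/((17155*(1/24651) - 77*(-1/537)) + 46092) = -47758/((17155/24651 + 77/537) + 46092) = -47758/(3703454/4412529 + 46092) = -47758/203385990122/4412529 = -47758*4412529/203385990122 = -105366779991/101692995061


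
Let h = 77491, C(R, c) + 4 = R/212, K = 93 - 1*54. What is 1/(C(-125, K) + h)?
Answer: 212/16427119 ≈ 1.2905e-5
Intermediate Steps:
K = 39 (K = 93 - 54 = 39)
C(R, c) = -4 + R/212
1/(C(-125, K) + h) = 1/((-4 + (1/212)*(-125)) + 77491) = 1/((-4 - 125/212) + 77491) = 1/(-973/212 + 77491) = 1/(16427119/212) = 212/16427119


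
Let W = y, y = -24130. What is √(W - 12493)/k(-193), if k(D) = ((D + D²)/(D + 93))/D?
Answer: 25*I*√36623/48 ≈ 99.673*I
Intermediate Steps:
W = -24130
k(D) = (D + D²)/(D*(93 + D)) (k(D) = ((D + D²)/(93 + D))/D = (D + D²)/(D*(93 + D)))
√(W - 12493)/k(-193) = √(-24130 - 12493)/(((1 - 193)/(93 - 193))) = √(-36623)/((-192/(-100))) = (I*√36623)/((-1/100*(-192))) = (I*√36623)/(48/25) = (I*√36623)*(25/48) = 25*I*√36623/48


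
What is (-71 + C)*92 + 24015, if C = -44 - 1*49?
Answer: 8927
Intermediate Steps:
C = -93 (C = -44 - 49 = -93)
(-71 + C)*92 + 24015 = (-71 - 93)*92 + 24015 = -164*92 + 24015 = -15088 + 24015 = 8927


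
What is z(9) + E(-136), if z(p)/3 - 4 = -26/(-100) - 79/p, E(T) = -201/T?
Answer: -123169/10200 ≈ -12.075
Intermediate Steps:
z(p) = 639/50 - 237/p (z(p) = 12 + 3*(-26/(-100) - 79/p) = 12 + 3*(-26*(-1/100) - 79/p) = 12 + 3*(13/50 - 79/p) = 12 + (39/50 - 237/p) = 639/50 - 237/p)
z(9) + E(-136) = (639/50 - 237/9) - 201/(-136) = (639/50 - 237*⅑) - 201*(-1/136) = (639/50 - 79/3) + 201/136 = -2033/150 + 201/136 = -123169/10200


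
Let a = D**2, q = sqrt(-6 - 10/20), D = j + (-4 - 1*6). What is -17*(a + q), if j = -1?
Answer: -2057 - 17*I*sqrt(26)/2 ≈ -2057.0 - 43.342*I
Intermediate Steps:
D = -11 (D = -1 + (-4 - 1*6) = -1 + (-4 - 6) = -1 - 10 = -11)
q = I*sqrt(26)/2 (q = sqrt(-6 - 10*1/20) = sqrt(-6 - 1/2) = sqrt(-13/2) = I*sqrt(26)/2 ≈ 2.5495*I)
a = 121 (a = (-11)**2 = 121)
-17*(a + q) = -17*(121 + I*sqrt(26)/2) = -2057 - 17*I*sqrt(26)/2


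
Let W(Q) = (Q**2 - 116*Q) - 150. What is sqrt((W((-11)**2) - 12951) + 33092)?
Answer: 2*sqrt(5149) ≈ 143.51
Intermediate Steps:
W(Q) = -150 + Q**2 - 116*Q
sqrt((W((-11)**2) - 12951) + 33092) = sqrt(((-150 + ((-11)**2)**2 - 116*(-11)**2) - 12951) + 33092) = sqrt(((-150 + 121**2 - 116*121) - 12951) + 33092) = sqrt(((-150 + 14641 - 14036) - 12951) + 33092) = sqrt((455 - 12951) + 33092) = sqrt(-12496 + 33092) = sqrt(20596) = 2*sqrt(5149)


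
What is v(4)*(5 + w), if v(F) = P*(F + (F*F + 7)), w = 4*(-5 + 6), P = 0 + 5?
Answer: 1215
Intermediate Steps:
P = 5
w = 4 (w = 4*1 = 4)
v(F) = 35 + 5*F + 5*F² (v(F) = 5*(F + (F*F + 7)) = 5*(F + (F² + 7)) = 5*(F + (7 + F²)) = 5*(7 + F + F²) = 35 + 5*F + 5*F²)
v(4)*(5 + w) = (35 + 5*4 + 5*4²)*(5 + 4) = (35 + 20 + 5*16)*9 = (35 + 20 + 80)*9 = 135*9 = 1215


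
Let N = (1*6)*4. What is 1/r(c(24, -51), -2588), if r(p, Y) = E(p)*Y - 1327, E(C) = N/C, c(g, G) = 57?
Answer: -19/45917 ≈ -0.00041379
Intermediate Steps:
N = 24 (N = 6*4 = 24)
E(C) = 24/C
r(p, Y) = -1327 + 24*Y/p (r(p, Y) = (24/p)*Y - 1327 = 24*Y/p - 1327 = -1327 + 24*Y/p)
1/r(c(24, -51), -2588) = 1/(-1327 + 24*(-2588)/57) = 1/(-1327 + 24*(-2588)*(1/57)) = 1/(-1327 - 20704/19) = 1/(-45917/19) = -19/45917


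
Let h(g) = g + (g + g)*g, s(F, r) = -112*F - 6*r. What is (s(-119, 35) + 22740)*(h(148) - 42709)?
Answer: 44714926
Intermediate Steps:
h(g) = g + 2*g² (h(g) = g + (2*g)*g = g + 2*g²)
(s(-119, 35) + 22740)*(h(148) - 42709) = ((-112*(-119) - 6*35) + 22740)*(148*(1 + 2*148) - 42709) = ((13328 - 210) + 22740)*(148*(1 + 296) - 42709) = (13118 + 22740)*(148*297 - 42709) = 35858*(43956 - 42709) = 35858*1247 = 44714926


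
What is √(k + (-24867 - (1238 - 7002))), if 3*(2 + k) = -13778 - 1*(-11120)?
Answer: I*√19991 ≈ 141.39*I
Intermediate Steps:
k = -888 (k = -2 + (-13778 - 1*(-11120))/3 = -2 + (-13778 + 11120)/3 = -2 + (⅓)*(-2658) = -2 - 886 = -888)
√(k + (-24867 - (1238 - 7002))) = √(-888 + (-24867 - (1238 - 7002))) = √(-888 + (-24867 - 1*(-5764))) = √(-888 + (-24867 + 5764)) = √(-888 - 19103) = √(-19991) = I*√19991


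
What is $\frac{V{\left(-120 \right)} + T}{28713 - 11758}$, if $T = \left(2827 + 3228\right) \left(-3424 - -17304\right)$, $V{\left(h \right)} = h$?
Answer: $\frac{16808656}{3391} \approx 4956.8$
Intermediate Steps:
$T = 84043400$ ($T = 6055 \left(-3424 + 17304\right) = 6055 \cdot 13880 = 84043400$)
$\frac{V{\left(-120 \right)} + T}{28713 - 11758} = \frac{-120 + 84043400}{28713 - 11758} = \frac{84043280}{16955} = 84043280 \cdot \frac{1}{16955} = \frac{16808656}{3391}$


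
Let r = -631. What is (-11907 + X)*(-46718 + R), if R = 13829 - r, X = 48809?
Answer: -1190384716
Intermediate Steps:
R = 14460 (R = 13829 - 1*(-631) = 13829 + 631 = 14460)
(-11907 + X)*(-46718 + R) = (-11907 + 48809)*(-46718 + 14460) = 36902*(-32258) = -1190384716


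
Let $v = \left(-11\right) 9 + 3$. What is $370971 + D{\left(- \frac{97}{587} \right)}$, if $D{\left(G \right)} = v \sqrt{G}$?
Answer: $370971 - \frac{96 i \sqrt{56939}}{587} \approx 3.7097 \cdot 10^{5} - 39.025 i$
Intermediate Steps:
$v = -96$ ($v = -99 + 3 = -96$)
$D{\left(G \right)} = - 96 \sqrt{G}$
$370971 + D{\left(- \frac{97}{587} \right)} = 370971 - 96 \sqrt{- \frac{97}{587}} = 370971 - 96 \frac{i \sqrt{56939}}{587} = 370971 - \frac{96 i \sqrt{56939}}{587}$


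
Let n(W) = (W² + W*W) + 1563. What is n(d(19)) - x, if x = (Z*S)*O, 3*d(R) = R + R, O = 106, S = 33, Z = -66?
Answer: 2094767/9 ≈ 2.3275e+5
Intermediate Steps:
d(R) = 2*R/3 (d(R) = (R + R)/3 = (2*R)/3 = 2*R/3)
n(W) = 1563 + 2*W² (n(W) = (W² + W²) + 1563 = 2*W² + 1563 = 1563 + 2*W²)
x = -230868 (x = -66*33*106 = -2178*106 = -230868)
n(d(19)) - x = (1563 + 2*((⅔)*19)²) - 1*(-230868) = (1563 + 2*(38/3)²) + 230868 = (1563 + 2*(1444/9)) + 230868 = (1563 + 2888/9) + 230868 = 16955/9 + 230868 = 2094767/9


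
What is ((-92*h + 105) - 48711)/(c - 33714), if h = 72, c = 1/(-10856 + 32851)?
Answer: 1214783850/741539429 ≈ 1.6382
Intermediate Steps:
c = 1/21995 ≈ 4.5465e-5
((-92*h + 105) - 48711)/(c - 33714) = ((-92*72 + 105) - 48711)/(1/21995 - 33714) = ((-6624 + 105) - 48711)/(-741539429/21995) = (-6519 - 48711)*(-21995/741539429) = -55230*(-21995/741539429) = 1214783850/741539429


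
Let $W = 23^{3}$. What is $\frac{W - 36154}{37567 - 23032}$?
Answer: $- \frac{1411}{855} \approx -1.6503$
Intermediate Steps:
$W = 12167$
$\frac{W - 36154}{37567 - 23032} = \frac{12167 - 36154}{37567 - 23032} = - \frac{23987}{14535} = \left(-23987\right) \frac{1}{14535} = - \frac{1411}{855}$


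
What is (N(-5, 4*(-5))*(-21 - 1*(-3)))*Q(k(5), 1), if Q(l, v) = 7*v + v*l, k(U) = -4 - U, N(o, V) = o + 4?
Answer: -36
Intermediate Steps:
N(o, V) = 4 + o
Q(l, v) = 7*v + l*v
(N(-5, 4*(-5))*(-21 - 1*(-3)))*Q(k(5), 1) = ((4 - 5)*(-21 - 1*(-3)))*(1*(7 + (-4 - 1*5))) = (-(-21 + 3))*(1*(7 + (-4 - 5))) = (-1*(-18))*(1*(7 - 9)) = 18*(1*(-2)) = 18*(-2) = -36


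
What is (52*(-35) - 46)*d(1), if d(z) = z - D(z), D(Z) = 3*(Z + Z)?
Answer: 9330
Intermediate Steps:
D(Z) = 6*Z (D(Z) = 3*(2*Z) = 6*Z)
d(z) = -5*z (d(z) = z - 6*z = -5*z)
(52*(-35) - 46)*d(1) = (52*(-35) - 46)*(-5*1) = (-1820 - 46)*(-5) = -1866*(-5) = 9330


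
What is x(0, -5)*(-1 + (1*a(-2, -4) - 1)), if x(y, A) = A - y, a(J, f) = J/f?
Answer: 15/2 ≈ 7.5000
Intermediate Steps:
x(0, -5)*(-1 + (1*a(-2, -4) - 1)) = (-5 - 1*0)*(-1 + (1*(-2/(-4)) - 1)) = (-5 + 0)*(-1 + (1*(-2*(-1/4)) - 1)) = -5*(-1 + (1*(1/2) - 1)) = -5*(-1 + (1/2 - 1)) = -5*(-1 - 1/2) = -5*(-3/2) = 15/2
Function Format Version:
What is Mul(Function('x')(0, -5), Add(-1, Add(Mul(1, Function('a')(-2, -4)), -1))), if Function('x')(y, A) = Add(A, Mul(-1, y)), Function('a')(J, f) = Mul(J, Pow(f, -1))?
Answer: Rational(15, 2) ≈ 7.5000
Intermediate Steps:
Mul(Function('x')(0, -5), Add(-1, Add(Mul(1, Function('a')(-2, -4)), -1))) = Mul(Add(-5, Mul(-1, 0)), Add(-1, Add(Mul(1, Mul(-2, Pow(-4, -1))), -1))) = Mul(Add(-5, 0), Add(-1, Add(Mul(1, Mul(-2, Rational(-1, 4))), -1))) = Mul(-5, Add(-1, Add(Mul(1, Rational(1, 2)), -1))) = Mul(-5, Add(-1, Add(Rational(1, 2), -1))) = Mul(-5, Add(-1, Rational(-1, 2))) = Mul(-5, Rational(-3, 2)) = Rational(15, 2)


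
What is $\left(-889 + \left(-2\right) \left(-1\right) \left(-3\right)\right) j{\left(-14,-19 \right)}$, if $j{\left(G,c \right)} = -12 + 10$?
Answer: $1790$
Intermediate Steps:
$j{\left(G,c \right)} = -2$
$\left(-889 + \left(-2\right) \left(-1\right) \left(-3\right)\right) j{\left(-14,-19 \right)} = \left(-889 + \left(-2\right) \left(-1\right) \left(-3\right)\right) \left(-2\right) = \left(-889 + 2 \left(-3\right)\right) \left(-2\right) = \left(-889 - 6\right) \left(-2\right) = \left(-895\right) \left(-2\right) = 1790$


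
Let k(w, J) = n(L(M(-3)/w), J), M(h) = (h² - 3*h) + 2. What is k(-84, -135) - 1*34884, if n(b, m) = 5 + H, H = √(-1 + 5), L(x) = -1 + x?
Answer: -34877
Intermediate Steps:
M(h) = 2 + h² - 3*h
H = 2 (H = √4 = 2)
n(b, m) = 7 (n(b, m) = 5 + 2 = 7)
k(w, J) = 7
k(-84, -135) - 1*34884 = 7 - 1*34884 = 7 - 34884 = -34877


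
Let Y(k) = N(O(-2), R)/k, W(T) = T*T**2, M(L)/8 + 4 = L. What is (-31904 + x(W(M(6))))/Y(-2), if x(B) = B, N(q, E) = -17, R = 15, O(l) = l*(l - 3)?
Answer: -55616/17 ≈ -3271.5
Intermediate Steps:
O(l) = l*(-3 + l)
M(L) = -32 + 8*L
W(T) = T**3
Y(k) = -17/k
(-31904 + x(W(M(6))))/Y(-2) = (-31904 + (-32 + 8*6)**3)/((-17/(-2))) = (-31904 + (-32 + 48)**3)/((-17*(-1/2))) = (-31904 + 16**3)/(17/2) = (-31904 + 4096)*(2/17) = -27808*2/17 = -55616/17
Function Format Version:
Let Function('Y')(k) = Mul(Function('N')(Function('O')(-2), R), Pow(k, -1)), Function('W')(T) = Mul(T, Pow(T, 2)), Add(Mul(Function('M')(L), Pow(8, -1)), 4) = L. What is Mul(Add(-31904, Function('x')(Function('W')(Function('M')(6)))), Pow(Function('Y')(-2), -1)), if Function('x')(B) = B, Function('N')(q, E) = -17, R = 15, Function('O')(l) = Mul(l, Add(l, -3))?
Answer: Rational(-55616, 17) ≈ -3271.5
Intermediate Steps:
Function('O')(l) = Mul(l, Add(-3, l))
Function('M')(L) = Add(-32, Mul(8, L))
Function('W')(T) = Pow(T, 3)
Function('Y')(k) = Mul(-17, Pow(k, -1))
Mul(Add(-31904, Function('x')(Function('W')(Function('M')(6)))), Pow(Function('Y')(-2), -1)) = Mul(Add(-31904, Pow(Add(-32, Mul(8, 6)), 3)), Pow(Mul(-17, Pow(-2, -1)), -1)) = Mul(Add(-31904, Pow(Add(-32, 48), 3)), Pow(Mul(-17, Rational(-1, 2)), -1)) = Mul(Add(-31904, Pow(16, 3)), Pow(Rational(17, 2), -1)) = Mul(Add(-31904, 4096), Rational(2, 17)) = Mul(-27808, Rational(2, 17)) = Rational(-55616, 17)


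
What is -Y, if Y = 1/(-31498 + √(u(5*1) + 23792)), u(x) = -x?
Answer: 31498/992100217 + 3*√2643/992100217 ≈ 3.1904e-5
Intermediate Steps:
Y = 1/(-31498 + 3*√2643) (Y = 1/(-31498 + √(-5 + 23792)) = 1/(-31498 + √23787) = 1/(-31498 + 3*√2643) ≈ -3.1904e-5)
-Y = -(-31498/992100217 - 3*√2643/992100217) = 31498/992100217 + 3*√2643/992100217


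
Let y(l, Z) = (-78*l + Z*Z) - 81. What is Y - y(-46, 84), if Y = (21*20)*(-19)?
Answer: -18543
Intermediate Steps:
Y = -7980 (Y = 420*(-19) = -7980)
y(l, Z) = -81 + Z**2 - 78*l (y(l, Z) = (-78*l + Z**2) - 81 = (Z**2 - 78*l) - 81 = -81 + Z**2 - 78*l)
Y - y(-46, 84) = -7980 - (-81 + 84**2 - 78*(-46)) = -7980 - (-81 + 7056 + 3588) = -7980 - 1*10563 = -7980 - 10563 = -18543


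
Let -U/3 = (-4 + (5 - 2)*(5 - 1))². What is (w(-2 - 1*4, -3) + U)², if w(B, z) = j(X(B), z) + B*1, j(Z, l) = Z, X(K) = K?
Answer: 41616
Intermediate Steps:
w(B, z) = 2*B (w(B, z) = B + B*1 = B + B = 2*B)
U = -192 (U = -3*(-4 + (5 - 2)*(5 - 1))² = -3*(-4 + 3*4)² = -3*(-4 + 12)² = -3*8² = -3*64 = -192)
(w(-2 - 1*4, -3) + U)² = (2*(-2 - 1*4) - 192)² = (2*(-2 - 4) - 192)² = (2*(-6) - 192)² = (-12 - 192)² = (-204)² = 41616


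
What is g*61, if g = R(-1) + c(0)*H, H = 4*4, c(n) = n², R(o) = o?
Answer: -61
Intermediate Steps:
H = 16
g = -1 (g = -1 + 0²*16 = -1 + 0*16 = -1 + 0 = -1)
g*61 = -1*61 = -61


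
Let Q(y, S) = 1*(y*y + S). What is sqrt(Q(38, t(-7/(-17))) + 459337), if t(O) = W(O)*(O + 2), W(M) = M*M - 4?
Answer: sqrt(38484118322)/289 ≈ 678.80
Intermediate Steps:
W(M) = -4 + M**2 (W(M) = M**2 - 4 = -4 + M**2)
t(O) = (-4 + O**2)*(2 + O) (t(O) = (-4 + O**2)*(O + 2) = (-4 + O**2)*(2 + O))
Q(y, S) = S + y**2 (Q(y, S) = 1*(y**2 + S) = 1*(S + y**2) = S + y**2)
sqrt(Q(38, t(-7/(-17))) + 459337) = sqrt(((-4 + (-7/(-17))**2)*(2 - 7/(-17)) + 38**2) + 459337) = sqrt(((-4 + (-7*(-1/17))**2)*(2 - 7*(-1/17)) + 1444) + 459337) = sqrt(((-4 + (7/17)**2)*(2 + 7/17) + 1444) + 459337) = sqrt(((-4 + 49/289)*(41/17) + 1444) + 459337) = sqrt((-1107/289*41/17 + 1444) + 459337) = sqrt((-45387/4913 + 1444) + 459337) = sqrt(7048985/4913 + 459337) = sqrt(2263771666/4913) = sqrt(38484118322)/289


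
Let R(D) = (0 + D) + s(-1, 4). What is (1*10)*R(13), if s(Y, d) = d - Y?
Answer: 180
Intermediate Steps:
R(D) = 5 + D (R(D) = (0 + D) + (4 - 1*(-1)) = D + (4 + 1) = D + 5 = 5 + D)
(1*10)*R(13) = (1*10)*(5 + 13) = 10*18 = 180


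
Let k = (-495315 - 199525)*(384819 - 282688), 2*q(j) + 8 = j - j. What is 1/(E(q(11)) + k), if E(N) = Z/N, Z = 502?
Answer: -2/141929408331 ≈ -1.4092e-11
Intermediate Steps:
q(j) = -4 (q(j) = -4 + (j - j)/2 = -4 + (½)*0 = -4 + 0 = -4)
E(N) = 502/N
k = -70964704040 (k = -694840*102131 = -70964704040)
1/(E(q(11)) + k) = 1/(502/(-4) - 70964704040) = 1/(502*(-¼) - 70964704040) = 1/(-251/2 - 70964704040) = 1/(-141929408331/2) = -2/141929408331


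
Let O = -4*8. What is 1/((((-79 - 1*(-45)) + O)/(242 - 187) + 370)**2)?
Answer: 25/3400336 ≈ 7.3522e-6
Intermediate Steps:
O = -32
1/((((-79 - 1*(-45)) + O)/(242 - 187) + 370)**2) = 1/((((-79 - 1*(-45)) - 32)/(242 - 187) + 370)**2) = 1/((((-79 + 45) - 32)/55 + 370)**2) = 1/(((-34 - 32)*(1/55) + 370)**2) = 1/((-66*1/55 + 370)**2) = 1/((-6/5 + 370)**2) = 1/((1844/5)**2) = 1/(3400336/25) = 25/3400336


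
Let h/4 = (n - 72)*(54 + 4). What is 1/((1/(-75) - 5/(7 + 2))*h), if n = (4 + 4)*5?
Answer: 225/950272 ≈ 0.00023677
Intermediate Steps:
n = 40 (n = 8*5 = 40)
h = -7424 (h = 4*((40 - 72)*(54 + 4)) = 4*(-32*58) = 4*(-1856) = -7424)
1/((1/(-75) - 5/(7 + 2))*h) = 1/((1/(-75) - 5/(7 + 2))*(-7424)) = 1/((-1/75 - 5/9)*(-7424)) = 1/(-128/225*(-7424)) = 1/(950272/225) = 225/950272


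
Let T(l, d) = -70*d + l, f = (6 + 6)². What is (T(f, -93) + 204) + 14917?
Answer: 21775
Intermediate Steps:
f = 144 (f = 12² = 144)
T(l, d) = l - 70*d
(T(f, -93) + 204) + 14917 = ((144 - 70*(-93)) + 204) + 14917 = ((144 + 6510) + 204) + 14917 = (6654 + 204) + 14917 = 6858 + 14917 = 21775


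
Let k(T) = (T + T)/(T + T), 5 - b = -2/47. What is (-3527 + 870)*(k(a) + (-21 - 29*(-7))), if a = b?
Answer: -486231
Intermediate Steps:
b = 237/47 (b = 5 - (-2)/47 = 5 - 1*(-2/47) = 5 + 2/47 = 237/47 ≈ 5.0426)
a = 237/47 ≈ 5.0426
k(T) = 1 (k(T) = (2*T)/((2*T)) = (2*T)*(1/(2*T)) = 1)
(-3527 + 870)*(k(a) + (-21 - 29*(-7))) = (-3527 + 870)*(1 + (-21 - 29*(-7))) = -2657*(1 + (-21 + 203)) = -2657*(1 + 182) = -2657*183 = -486231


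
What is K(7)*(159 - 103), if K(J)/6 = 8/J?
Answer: 384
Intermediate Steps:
K(J) = 48/J (K(J) = 6*(8/J) = 48/J)
K(7)*(159 - 103) = (48/7)*(159 - 103) = (48*(⅐))*56 = (48/7)*56 = 384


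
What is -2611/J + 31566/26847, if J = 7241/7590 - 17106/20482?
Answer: -165100958081188/7515379149 ≈ -21968.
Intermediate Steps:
J = 839801/7066290 (J = 7241*(1/7590) - 17106*1/20482 = 7241/7590 - 8553/10241 = 839801/7066290 ≈ 0.11885)
-2611/J + 31566/26847 = -2611/839801/7066290 + 31566/26847 = -2611*7066290/839801 + 31566*(1/26847) = -18450083190/839801 + 10522/8949 = -165100958081188/7515379149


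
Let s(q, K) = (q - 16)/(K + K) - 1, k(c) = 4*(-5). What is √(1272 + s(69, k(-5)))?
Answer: 9*√6270/20 ≈ 35.633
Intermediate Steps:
k(c) = -20
s(q, K) = -1 + (-16 + q)/(2*K) (s(q, K) = (-16 + q)/((2*K)) - 1 = (-16 + q)*(1/(2*K)) - 1 = (-16 + q)/(2*K) - 1 = -1 + (-16 + q)/(2*K))
√(1272 + s(69, k(-5))) = √(1272 + (-8 + (½)*69 - 1*(-20))/(-20)) = √(1272 - (-8 + 69/2 + 20)/20) = √(1272 - 1/20*93/2) = √(1272 - 93/40) = √(50787/40) = 9*√6270/20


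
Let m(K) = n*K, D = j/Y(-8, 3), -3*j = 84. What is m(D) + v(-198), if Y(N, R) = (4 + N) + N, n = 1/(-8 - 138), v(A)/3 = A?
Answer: -260179/438 ≈ -594.02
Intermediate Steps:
v(A) = 3*A
n = -1/146 (n = 1/(-146) = -1/146 ≈ -0.0068493)
j = -28 (j = -⅓*84 = -28)
Y(N, R) = 4 + 2*N
D = 7/3 (D = -28/(4 + 2*(-8)) = -28/(4 - 16) = -28/(-12) = -28*(-1/12) = 7/3 ≈ 2.3333)
m(K) = -K/146
m(D) + v(-198) = -1/146*7/3 + 3*(-198) = -7/438 - 594 = -260179/438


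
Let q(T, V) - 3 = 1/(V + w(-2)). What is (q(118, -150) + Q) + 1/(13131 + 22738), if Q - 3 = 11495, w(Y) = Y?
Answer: 62704428371/5452088 ≈ 11501.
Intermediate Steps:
Q = 11498 (Q = 3 + 11495 = 11498)
q(T, V) = 3 + 1/(-2 + V) (q(T, V) = 3 + 1/(V - 2) = 3 + 1/(-2 + V))
(q(118, -150) + Q) + 1/(13131 + 22738) = ((-5 + 3*(-150))/(-2 - 150) + 11498) + 1/(13131 + 22738) = ((-5 - 450)/(-152) + 11498) + 1/35869 = (-1/152*(-455) + 11498) + 1/35869 = (455/152 + 11498) + 1/35869 = 1748151/152 + 1/35869 = 62704428371/5452088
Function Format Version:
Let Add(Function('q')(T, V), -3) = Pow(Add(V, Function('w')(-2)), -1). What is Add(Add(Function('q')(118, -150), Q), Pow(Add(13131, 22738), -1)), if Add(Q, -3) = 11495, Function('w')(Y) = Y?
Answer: Rational(62704428371, 5452088) ≈ 11501.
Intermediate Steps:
Q = 11498 (Q = Add(3, 11495) = 11498)
Function('q')(T, V) = Add(3, Pow(Add(-2, V), -1)) (Function('q')(T, V) = Add(3, Pow(Add(V, -2), -1)) = Add(3, Pow(Add(-2, V), -1)))
Add(Add(Function('q')(118, -150), Q), Pow(Add(13131, 22738), -1)) = Add(Add(Mul(Pow(Add(-2, -150), -1), Add(-5, Mul(3, -150))), 11498), Pow(Add(13131, 22738), -1)) = Add(Add(Mul(Pow(-152, -1), Add(-5, -450)), 11498), Pow(35869, -1)) = Add(Add(Mul(Rational(-1, 152), -455), 11498), Rational(1, 35869)) = Add(Add(Rational(455, 152), 11498), Rational(1, 35869)) = Add(Rational(1748151, 152), Rational(1, 35869)) = Rational(62704428371, 5452088)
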